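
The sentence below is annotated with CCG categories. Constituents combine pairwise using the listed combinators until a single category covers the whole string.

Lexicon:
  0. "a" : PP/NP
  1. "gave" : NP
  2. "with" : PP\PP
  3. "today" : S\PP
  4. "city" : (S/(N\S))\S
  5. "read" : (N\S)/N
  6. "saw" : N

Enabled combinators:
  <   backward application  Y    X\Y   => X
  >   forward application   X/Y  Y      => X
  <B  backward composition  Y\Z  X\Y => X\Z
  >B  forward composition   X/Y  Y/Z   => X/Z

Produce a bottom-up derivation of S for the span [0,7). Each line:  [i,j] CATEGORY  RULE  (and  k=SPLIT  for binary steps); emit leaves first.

[0,1] PP/NP  lex  "a"
[1,2] NP  lex  "gave"
[0,2] PP  >  k=1
[2,3] PP\PP  lex  "with"
[3,4] S\PP  lex  "today"
[2,4] S\PP  <B  k=3
[0,4] S  <  k=2
[4,5] (S/(N\S))\S  lex  "city"
[0,5] S/(N\S)  <  k=4
[5,6] (N\S)/N  lex  "read"
[6,7] N  lex  "saw"
[5,7] N\S  >  k=6
[0,7] S  >  k=5

[0,7] S   >
  [0,5] S/(N\S)   <
    [0,4] S   <
      [0,2] PP   >
        [0,1] "a" : PP/NP
        [1,2] "gave" : NP
      [2,4] S\PP   <B
        [2,3] "with" : PP\PP
        [3,4] "today" : S\PP
    [4,5] "city" : (S/(N\S))\S
  [5,7] N\S   >
    [5,6] "read" : (N\S)/N
    [6,7] "saw" : N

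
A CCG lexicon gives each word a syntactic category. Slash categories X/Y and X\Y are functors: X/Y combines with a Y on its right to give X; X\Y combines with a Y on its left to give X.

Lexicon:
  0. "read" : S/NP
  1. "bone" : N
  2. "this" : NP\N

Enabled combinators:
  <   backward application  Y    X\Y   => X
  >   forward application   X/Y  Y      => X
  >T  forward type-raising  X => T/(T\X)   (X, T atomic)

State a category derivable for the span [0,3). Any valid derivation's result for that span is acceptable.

S

[0,3] S   >
  [0,1] "read" : S/NP
  [1,3] NP   <
    [1,2] "bone" : N
    [2,3] "this" : NP\N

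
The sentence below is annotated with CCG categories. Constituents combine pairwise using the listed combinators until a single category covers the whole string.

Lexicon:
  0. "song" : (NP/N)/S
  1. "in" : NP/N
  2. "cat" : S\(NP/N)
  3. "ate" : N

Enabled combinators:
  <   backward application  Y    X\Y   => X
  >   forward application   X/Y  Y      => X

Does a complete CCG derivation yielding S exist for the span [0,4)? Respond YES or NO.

NO

(NP/N)/S NP/N S\(NP/N) N
CKY chart[0,4] = {NP}; S ∉ chart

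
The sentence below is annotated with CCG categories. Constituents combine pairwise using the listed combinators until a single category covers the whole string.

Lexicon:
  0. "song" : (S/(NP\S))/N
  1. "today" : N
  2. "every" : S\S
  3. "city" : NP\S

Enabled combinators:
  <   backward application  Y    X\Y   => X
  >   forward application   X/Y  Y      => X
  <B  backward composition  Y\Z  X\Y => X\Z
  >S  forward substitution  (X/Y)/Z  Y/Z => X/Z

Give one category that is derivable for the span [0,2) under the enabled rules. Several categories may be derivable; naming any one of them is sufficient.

S/(NP\S)

[0,4] S   >
  [0,2] S/(NP\S)   >
    [0,1] "song" : (S/(NP\S))/N
    [1,2] "today" : N
  [2,4] NP\S   <B
    [2,3] "every" : S\S
    [3,4] "city" : NP\S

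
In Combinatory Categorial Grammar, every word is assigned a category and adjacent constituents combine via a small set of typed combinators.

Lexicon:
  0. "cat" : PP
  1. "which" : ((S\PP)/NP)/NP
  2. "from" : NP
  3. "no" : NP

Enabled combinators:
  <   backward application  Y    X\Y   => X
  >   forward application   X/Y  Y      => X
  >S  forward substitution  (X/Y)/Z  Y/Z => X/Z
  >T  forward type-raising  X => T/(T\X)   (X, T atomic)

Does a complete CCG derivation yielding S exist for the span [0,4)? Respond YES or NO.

[0,4] S   >
  [0,1] S/(S\PP)   >T
    [0,1] "cat" : PP
  [1,4] S\PP   >
    [1,3] (S\PP)/NP   >
      [1,2] "which" : ((S\PP)/NP)/NP
      [2,3] "from" : NP
    [3,4] "no" : NP

YES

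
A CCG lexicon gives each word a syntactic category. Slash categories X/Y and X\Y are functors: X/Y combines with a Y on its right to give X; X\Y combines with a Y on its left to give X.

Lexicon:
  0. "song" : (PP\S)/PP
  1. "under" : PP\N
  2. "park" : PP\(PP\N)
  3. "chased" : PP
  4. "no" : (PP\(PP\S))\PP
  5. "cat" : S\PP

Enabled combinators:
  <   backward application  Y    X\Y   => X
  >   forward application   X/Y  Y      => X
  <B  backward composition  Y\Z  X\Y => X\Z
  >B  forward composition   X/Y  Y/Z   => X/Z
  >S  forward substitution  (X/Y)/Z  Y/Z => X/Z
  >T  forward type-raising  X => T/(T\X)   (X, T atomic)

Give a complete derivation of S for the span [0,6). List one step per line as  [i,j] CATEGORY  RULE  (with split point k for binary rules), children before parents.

[0,1] (PP\S)/PP  lex  "song"
[1,2] PP\N  lex  "under"
[2,3] PP\(PP\N)  lex  "park"
[1,3] PP  <  k=2
[0,3] PP\S  >  k=1
[3,4] PP  lex  "chased"
[4,5] (PP\(PP\S))\PP  lex  "no"
[3,5] PP\(PP\S)  <  k=4
[0,5] PP  <  k=3
[5,6] S\PP  lex  "cat"
[0,6] S  <  k=5

[0,6] S   <
  [0,5] PP   <
    [0,3] PP\S   >
      [0,1] "song" : (PP\S)/PP
      [1,3] PP   <
        [1,2] "under" : PP\N
        [2,3] "park" : PP\(PP\N)
    [3,5] PP\(PP\S)   <
      [3,4] "chased" : PP
      [4,5] "no" : (PP\(PP\S))\PP
  [5,6] "cat" : S\PP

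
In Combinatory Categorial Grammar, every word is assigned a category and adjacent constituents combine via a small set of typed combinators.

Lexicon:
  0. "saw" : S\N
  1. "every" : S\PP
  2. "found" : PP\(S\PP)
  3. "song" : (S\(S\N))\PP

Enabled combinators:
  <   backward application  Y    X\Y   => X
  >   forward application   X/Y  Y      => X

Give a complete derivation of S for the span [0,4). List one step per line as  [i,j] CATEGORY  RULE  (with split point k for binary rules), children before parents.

[0,4] S   <
  [0,1] "saw" : S\N
  [1,4] S\(S\N)   <
    [1,3] PP   <
      [1,2] "every" : S\PP
      [2,3] "found" : PP\(S\PP)
    [3,4] "song" : (S\(S\N))\PP

[0,1] S\N  lex  "saw"
[1,2] S\PP  lex  "every"
[2,3] PP\(S\PP)  lex  "found"
[1,3] PP  <  k=2
[3,4] (S\(S\N))\PP  lex  "song"
[1,4] S\(S\N)  <  k=3
[0,4] S  <  k=1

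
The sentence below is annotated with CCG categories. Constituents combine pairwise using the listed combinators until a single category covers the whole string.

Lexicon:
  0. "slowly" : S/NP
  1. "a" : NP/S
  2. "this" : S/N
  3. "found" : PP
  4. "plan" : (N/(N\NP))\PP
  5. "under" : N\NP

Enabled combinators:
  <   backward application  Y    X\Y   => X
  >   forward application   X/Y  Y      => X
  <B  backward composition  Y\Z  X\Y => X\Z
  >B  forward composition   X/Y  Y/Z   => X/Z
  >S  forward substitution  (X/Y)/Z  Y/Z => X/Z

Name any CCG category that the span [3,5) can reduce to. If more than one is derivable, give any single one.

N/(N\NP)

[0,6] S   >
  [0,1] "slowly" : S/NP
  [1,6] NP   >
    [1,2] "a" : NP/S
    [2,6] S   >
      [2,3] "this" : S/N
      [3,6] N   >
        [3,5] N/(N\NP)   <
          [3,4] "found" : PP
          [4,5] "plan" : (N/(N\NP))\PP
        [5,6] "under" : N\NP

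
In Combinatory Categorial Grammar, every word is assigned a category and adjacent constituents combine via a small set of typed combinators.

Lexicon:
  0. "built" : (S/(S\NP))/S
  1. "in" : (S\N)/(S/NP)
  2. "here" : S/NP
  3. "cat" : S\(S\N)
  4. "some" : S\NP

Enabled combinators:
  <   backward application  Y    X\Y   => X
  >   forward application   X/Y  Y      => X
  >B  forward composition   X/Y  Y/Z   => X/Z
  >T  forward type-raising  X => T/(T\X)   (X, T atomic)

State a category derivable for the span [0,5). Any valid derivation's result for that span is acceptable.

S

[0,5] S   >
  [0,4] S/(S\NP)   >
    [0,1] "built" : (S/(S\NP))/S
    [1,4] S   <
      [1,3] S\N   >
        [1,2] "in" : (S\N)/(S/NP)
        [2,3] "here" : S/NP
      [3,4] "cat" : S\(S\N)
  [4,5] "some" : S\NP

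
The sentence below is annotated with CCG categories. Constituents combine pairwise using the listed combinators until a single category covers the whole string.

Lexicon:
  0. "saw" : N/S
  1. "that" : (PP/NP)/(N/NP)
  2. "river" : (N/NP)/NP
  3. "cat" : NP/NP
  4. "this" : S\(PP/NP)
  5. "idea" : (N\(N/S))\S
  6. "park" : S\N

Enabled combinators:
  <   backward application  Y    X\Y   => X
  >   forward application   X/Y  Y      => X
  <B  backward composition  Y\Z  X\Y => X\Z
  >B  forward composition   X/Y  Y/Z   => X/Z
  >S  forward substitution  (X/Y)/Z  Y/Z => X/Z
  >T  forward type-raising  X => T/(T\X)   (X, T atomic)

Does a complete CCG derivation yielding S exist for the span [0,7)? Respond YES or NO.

YES

[0,7] S   <
  [0,6] N   <
    [0,1] "saw" : N/S
    [1,6] N\(N/S)   <
      [1,5] S   <
        [1,4] PP/NP   >
          [1,2] "that" : (PP/NP)/(N/NP)
          [2,4] N/NP   >S
            [2,3] "river" : (N/NP)/NP
            [3,4] "cat" : NP/NP
        [4,5] "this" : S\(PP/NP)
      [5,6] "idea" : (N\(N/S))\S
  [6,7] "park" : S\N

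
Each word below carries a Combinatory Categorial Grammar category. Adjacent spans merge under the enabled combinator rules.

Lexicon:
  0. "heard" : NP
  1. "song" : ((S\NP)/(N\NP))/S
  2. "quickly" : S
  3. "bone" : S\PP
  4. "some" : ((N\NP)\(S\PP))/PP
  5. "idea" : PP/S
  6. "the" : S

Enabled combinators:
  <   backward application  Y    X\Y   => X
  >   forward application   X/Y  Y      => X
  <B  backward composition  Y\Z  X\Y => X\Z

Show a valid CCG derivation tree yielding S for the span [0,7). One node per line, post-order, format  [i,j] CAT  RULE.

[0,7] S   <
  [0,1] "heard" : NP
  [1,7] S\NP   >
    [1,3] (S\NP)/(N\NP)   >
      [1,2] "song" : ((S\NP)/(N\NP))/S
      [2,3] "quickly" : S
    [3,7] N\NP   <
      [3,4] "bone" : S\PP
      [4,7] (N\NP)\(S\PP)   >
        [4,5] "some" : ((N\NP)\(S\PP))/PP
        [5,7] PP   >
          [5,6] "idea" : PP/S
          [6,7] "the" : S

[0,1] NP  lex  "heard"
[1,2] ((S\NP)/(N\NP))/S  lex  "song"
[2,3] S  lex  "quickly"
[1,3] (S\NP)/(N\NP)  >  k=2
[3,4] S\PP  lex  "bone"
[4,5] ((N\NP)\(S\PP))/PP  lex  "some"
[5,6] PP/S  lex  "idea"
[6,7] S  lex  "the"
[5,7] PP  >  k=6
[4,7] (N\NP)\(S\PP)  >  k=5
[3,7] N\NP  <  k=4
[1,7] S\NP  >  k=3
[0,7] S  <  k=1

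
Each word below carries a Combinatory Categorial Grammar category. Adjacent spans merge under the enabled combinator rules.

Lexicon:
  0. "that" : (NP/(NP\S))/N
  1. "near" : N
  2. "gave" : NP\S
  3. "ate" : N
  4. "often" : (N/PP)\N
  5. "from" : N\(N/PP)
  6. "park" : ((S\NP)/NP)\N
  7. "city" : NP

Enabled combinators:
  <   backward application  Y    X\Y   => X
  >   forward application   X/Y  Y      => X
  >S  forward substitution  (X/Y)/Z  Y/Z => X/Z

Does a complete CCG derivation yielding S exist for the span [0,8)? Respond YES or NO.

[0,8] S   <
  [0,3] NP   >
    [0,2] NP/(NP\S)   >
      [0,1] "that" : (NP/(NP\S))/N
      [1,2] "near" : N
    [2,3] "gave" : NP\S
  [3,8] S\NP   >
    [3,7] (S\NP)/NP   <
      [3,6] N   <
        [3,5] N/PP   <
          [3,4] "ate" : N
          [4,5] "often" : (N/PP)\N
        [5,6] "from" : N\(N/PP)
      [6,7] "park" : ((S\NP)/NP)\N
    [7,8] "city" : NP

YES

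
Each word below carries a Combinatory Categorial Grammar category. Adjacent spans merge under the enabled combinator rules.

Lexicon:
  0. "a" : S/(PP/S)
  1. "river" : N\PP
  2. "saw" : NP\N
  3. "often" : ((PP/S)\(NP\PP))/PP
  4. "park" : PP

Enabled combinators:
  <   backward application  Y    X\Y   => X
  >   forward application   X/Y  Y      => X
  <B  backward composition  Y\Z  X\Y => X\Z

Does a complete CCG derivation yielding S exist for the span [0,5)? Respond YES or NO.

[0,5] S   >
  [0,1] "a" : S/(PP/S)
  [1,5] PP/S   <
    [1,3] NP\PP   <B
      [1,2] "river" : N\PP
      [2,3] "saw" : NP\N
    [3,5] (PP/S)\(NP\PP)   >
      [3,4] "often" : ((PP/S)\(NP\PP))/PP
      [4,5] "park" : PP

YES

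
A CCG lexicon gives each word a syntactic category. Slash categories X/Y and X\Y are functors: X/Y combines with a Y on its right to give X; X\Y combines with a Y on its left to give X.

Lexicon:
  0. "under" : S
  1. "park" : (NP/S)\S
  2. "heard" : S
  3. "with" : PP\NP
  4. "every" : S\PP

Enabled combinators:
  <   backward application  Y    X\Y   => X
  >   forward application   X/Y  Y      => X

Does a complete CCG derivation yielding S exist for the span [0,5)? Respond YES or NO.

YES

[0,5] S   <
  [0,4] PP   <
    [0,3] NP   >
      [0,2] NP/S   <
        [0,1] "under" : S
        [1,2] "park" : (NP/S)\S
      [2,3] "heard" : S
    [3,4] "with" : PP\NP
  [4,5] "every" : S\PP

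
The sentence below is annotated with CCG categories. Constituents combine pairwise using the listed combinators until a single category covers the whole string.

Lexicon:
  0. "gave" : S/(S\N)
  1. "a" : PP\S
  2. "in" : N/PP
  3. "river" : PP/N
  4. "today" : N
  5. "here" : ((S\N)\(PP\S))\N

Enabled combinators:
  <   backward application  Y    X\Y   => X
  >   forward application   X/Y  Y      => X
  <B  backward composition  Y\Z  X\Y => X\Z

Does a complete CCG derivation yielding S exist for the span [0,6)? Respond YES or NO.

YES

[0,6] S   >
  [0,1] "gave" : S/(S\N)
  [1,6] S\N   <
    [1,2] "a" : PP\S
    [2,6] (S\N)\(PP\S)   <
      [2,5] N   >
        [2,3] "in" : N/PP
        [3,5] PP   >
          [3,4] "river" : PP/N
          [4,5] "today" : N
      [5,6] "here" : ((S\N)\(PP\S))\N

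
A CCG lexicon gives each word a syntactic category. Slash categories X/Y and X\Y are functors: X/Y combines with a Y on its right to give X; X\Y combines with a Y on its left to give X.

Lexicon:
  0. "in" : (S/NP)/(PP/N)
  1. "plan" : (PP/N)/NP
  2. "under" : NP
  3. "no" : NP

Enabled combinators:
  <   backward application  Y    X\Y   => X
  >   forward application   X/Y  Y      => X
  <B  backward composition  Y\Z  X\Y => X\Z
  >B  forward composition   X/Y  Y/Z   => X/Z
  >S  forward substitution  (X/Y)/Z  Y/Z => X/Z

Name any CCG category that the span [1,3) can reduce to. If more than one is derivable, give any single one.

[0,4] S   >
  [0,3] S/NP   >
    [0,1] "in" : (S/NP)/(PP/N)
    [1,3] PP/N   >
      [1,2] "plan" : (PP/N)/NP
      [2,3] "under" : NP
  [3,4] "no" : NP

PP/N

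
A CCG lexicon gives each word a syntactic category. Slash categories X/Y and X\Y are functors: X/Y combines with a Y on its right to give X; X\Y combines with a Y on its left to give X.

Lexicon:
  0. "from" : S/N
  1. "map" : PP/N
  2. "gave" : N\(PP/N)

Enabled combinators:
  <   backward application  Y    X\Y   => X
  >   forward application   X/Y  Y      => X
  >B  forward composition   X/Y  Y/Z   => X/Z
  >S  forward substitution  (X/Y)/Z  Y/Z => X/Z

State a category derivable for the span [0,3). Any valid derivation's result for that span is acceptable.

[0,3] S   >
  [0,1] "from" : S/N
  [1,3] N   <
    [1,2] "map" : PP/N
    [2,3] "gave" : N\(PP/N)

S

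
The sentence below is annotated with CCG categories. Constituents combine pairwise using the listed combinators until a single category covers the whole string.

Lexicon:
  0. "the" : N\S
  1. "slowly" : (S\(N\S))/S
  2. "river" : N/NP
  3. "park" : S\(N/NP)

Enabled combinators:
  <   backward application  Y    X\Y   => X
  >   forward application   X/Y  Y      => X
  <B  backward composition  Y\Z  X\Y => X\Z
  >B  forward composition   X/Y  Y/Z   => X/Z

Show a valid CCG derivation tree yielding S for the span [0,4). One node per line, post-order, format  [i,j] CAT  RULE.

[0,4] S   <
  [0,1] "the" : N\S
  [1,4] S\(N\S)   >
    [1,2] "slowly" : (S\(N\S))/S
    [2,4] S   <
      [2,3] "river" : N/NP
      [3,4] "park" : S\(N/NP)

[0,1] N\S  lex  "the"
[1,2] (S\(N\S))/S  lex  "slowly"
[2,3] N/NP  lex  "river"
[3,4] S\(N/NP)  lex  "park"
[2,4] S  <  k=3
[1,4] S\(N\S)  >  k=2
[0,4] S  <  k=1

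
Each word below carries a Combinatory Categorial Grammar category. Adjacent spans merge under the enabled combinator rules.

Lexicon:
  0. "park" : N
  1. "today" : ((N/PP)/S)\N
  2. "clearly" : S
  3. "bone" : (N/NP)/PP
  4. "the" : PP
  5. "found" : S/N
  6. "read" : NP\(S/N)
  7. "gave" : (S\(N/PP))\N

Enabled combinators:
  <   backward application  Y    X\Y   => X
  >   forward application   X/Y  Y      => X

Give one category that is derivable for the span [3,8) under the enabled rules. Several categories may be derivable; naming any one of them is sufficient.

[0,8] S   <
  [0,3] N/PP   >
    [0,2] (N/PP)/S   <
      [0,1] "park" : N
      [1,2] "today" : ((N/PP)/S)\N
    [2,3] "clearly" : S
  [3,8] S\(N/PP)   <
    [3,7] N   >
      [3,5] N/NP   >
        [3,4] "bone" : (N/NP)/PP
        [4,5] "the" : PP
      [5,7] NP   <
        [5,6] "found" : S/N
        [6,7] "read" : NP\(S/N)
    [7,8] "gave" : (S\(N/PP))\N

S\(N/PP)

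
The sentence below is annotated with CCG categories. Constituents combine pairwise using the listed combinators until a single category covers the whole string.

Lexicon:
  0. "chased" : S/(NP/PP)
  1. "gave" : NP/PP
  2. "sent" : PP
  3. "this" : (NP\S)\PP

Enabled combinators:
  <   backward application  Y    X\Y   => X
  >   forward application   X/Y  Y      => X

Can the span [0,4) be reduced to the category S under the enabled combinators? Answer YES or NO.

S/(NP/PP) NP/PP PP (NP\S)\PP
CKY chart[0,4] = {NP}; S ∉ chart

NO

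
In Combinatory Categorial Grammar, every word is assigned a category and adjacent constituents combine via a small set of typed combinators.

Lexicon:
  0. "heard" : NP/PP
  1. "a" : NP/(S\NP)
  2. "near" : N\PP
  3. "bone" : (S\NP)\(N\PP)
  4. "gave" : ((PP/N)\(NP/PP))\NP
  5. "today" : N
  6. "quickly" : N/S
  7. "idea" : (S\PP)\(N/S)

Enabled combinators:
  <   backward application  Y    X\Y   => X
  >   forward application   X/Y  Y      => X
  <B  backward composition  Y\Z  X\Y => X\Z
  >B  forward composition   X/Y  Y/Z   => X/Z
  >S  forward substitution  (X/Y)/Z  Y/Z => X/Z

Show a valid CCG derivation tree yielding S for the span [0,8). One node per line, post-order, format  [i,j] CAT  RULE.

[0,8] S   <
  [0,6] PP   >
    [0,5] PP/N   <
      [0,1] "heard" : NP/PP
      [1,5] (PP/N)\(NP/PP)   <
        [1,4] NP   >
          [1,2] "a" : NP/(S\NP)
          [2,4] S\NP   <
            [2,3] "near" : N\PP
            [3,4] "bone" : (S\NP)\(N\PP)
        [4,5] "gave" : ((PP/N)\(NP/PP))\NP
    [5,6] "today" : N
  [6,8] S\PP   <
    [6,7] "quickly" : N/S
    [7,8] "idea" : (S\PP)\(N/S)

[0,1] NP/PP  lex  "heard"
[1,2] NP/(S\NP)  lex  "a"
[2,3] N\PP  lex  "near"
[3,4] (S\NP)\(N\PP)  lex  "bone"
[2,4] S\NP  <  k=3
[1,4] NP  >  k=2
[4,5] ((PP/N)\(NP/PP))\NP  lex  "gave"
[1,5] (PP/N)\(NP/PP)  <  k=4
[0,5] PP/N  <  k=1
[5,6] N  lex  "today"
[0,6] PP  >  k=5
[6,7] N/S  lex  "quickly"
[7,8] (S\PP)\(N/S)  lex  "idea"
[6,8] S\PP  <  k=7
[0,8] S  <  k=6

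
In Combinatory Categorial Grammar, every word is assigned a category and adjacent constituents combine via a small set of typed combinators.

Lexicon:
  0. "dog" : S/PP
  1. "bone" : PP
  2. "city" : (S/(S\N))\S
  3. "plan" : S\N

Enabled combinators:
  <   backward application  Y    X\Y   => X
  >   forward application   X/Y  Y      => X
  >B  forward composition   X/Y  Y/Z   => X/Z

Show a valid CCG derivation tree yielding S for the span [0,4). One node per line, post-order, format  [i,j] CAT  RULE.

[0,4] S   >
  [0,3] S/(S\N)   <
    [0,2] S   >
      [0,1] "dog" : S/PP
      [1,2] "bone" : PP
    [2,3] "city" : (S/(S\N))\S
  [3,4] "plan" : S\N

[0,1] S/PP  lex  "dog"
[1,2] PP  lex  "bone"
[0,2] S  >  k=1
[2,3] (S/(S\N))\S  lex  "city"
[0,3] S/(S\N)  <  k=2
[3,4] S\N  lex  "plan"
[0,4] S  >  k=3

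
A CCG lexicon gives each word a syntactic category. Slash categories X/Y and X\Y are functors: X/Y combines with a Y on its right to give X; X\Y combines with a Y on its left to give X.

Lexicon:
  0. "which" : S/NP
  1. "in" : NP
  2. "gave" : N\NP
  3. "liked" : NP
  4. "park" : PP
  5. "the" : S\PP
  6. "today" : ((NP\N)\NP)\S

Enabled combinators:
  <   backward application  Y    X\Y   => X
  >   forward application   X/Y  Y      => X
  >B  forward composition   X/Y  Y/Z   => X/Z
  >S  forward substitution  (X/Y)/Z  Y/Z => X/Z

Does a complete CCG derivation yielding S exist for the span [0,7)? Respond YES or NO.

[0,7] S   >
  [0,1] "which" : S/NP
  [1,7] NP   <
    [1,3] N   <
      [1,2] "in" : NP
      [2,3] "gave" : N\NP
    [3,7] NP\N   <
      [3,4] "liked" : NP
      [4,7] (NP\N)\NP   <
        [4,6] S   <
          [4,5] "park" : PP
          [5,6] "the" : S\PP
        [6,7] "today" : ((NP\N)\NP)\S

YES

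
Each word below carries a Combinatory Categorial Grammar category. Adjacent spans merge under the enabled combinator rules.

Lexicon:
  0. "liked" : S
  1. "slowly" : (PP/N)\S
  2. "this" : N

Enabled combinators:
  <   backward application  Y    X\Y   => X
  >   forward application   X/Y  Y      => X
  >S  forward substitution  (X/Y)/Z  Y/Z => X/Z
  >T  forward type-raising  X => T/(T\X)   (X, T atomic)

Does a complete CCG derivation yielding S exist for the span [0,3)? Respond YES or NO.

NO

S (PP/N)\S N
CKY chart[0,3] = {N/(N\PP), NP/(NP\PP), PP, PP/(PP\PP), S/(S\PP)}; S ∉ chart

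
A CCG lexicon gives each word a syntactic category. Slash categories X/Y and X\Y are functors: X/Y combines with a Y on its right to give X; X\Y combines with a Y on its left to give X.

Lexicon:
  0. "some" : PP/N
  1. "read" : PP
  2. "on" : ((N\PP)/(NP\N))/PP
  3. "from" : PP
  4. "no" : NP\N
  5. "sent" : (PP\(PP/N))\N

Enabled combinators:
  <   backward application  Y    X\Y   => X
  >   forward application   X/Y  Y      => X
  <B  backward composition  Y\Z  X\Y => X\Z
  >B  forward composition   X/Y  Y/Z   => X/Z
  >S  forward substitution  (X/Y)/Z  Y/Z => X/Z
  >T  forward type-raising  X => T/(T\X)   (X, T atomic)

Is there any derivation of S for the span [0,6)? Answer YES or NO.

PP/N PP ((N\PP)/(NP\N))/PP PP NP\N (PP\(PP/N))\N
CKY chart[0,6] = {N/(N\PP), NP/(NP\PP), PP, PP/(PP\PP), S/(S\PP)}; S ∉ chart

NO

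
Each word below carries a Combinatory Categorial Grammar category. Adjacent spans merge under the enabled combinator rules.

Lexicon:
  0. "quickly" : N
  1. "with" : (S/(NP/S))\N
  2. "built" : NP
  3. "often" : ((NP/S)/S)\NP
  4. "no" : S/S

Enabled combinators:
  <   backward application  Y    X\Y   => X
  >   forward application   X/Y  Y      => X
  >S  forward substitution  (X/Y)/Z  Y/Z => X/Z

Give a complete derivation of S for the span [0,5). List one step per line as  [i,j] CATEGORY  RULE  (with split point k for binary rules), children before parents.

[0,5] S   >
  [0,2] S/(NP/S)   <
    [0,1] "quickly" : N
    [1,2] "with" : (S/(NP/S))\N
  [2,5] NP/S   >S
    [2,4] (NP/S)/S   <
      [2,3] "built" : NP
      [3,4] "often" : ((NP/S)/S)\NP
    [4,5] "no" : S/S

[0,1] N  lex  "quickly"
[1,2] (S/(NP/S))\N  lex  "with"
[0,2] S/(NP/S)  <  k=1
[2,3] NP  lex  "built"
[3,4] ((NP/S)/S)\NP  lex  "often"
[2,4] (NP/S)/S  <  k=3
[4,5] S/S  lex  "no"
[2,5] NP/S  >S  k=4
[0,5] S  >  k=2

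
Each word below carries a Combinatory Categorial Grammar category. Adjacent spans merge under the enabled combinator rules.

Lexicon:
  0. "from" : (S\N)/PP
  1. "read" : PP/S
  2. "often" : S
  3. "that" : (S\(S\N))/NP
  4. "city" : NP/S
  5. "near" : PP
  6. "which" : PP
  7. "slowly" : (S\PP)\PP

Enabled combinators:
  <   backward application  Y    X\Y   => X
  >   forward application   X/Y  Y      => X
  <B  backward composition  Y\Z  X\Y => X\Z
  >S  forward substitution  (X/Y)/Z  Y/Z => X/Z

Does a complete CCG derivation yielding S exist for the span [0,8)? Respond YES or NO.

YES

[0,8] S   <
  [0,3] S\N   >
    [0,1] "from" : (S\N)/PP
    [1,3] PP   >
      [1,2] "read" : PP/S
      [2,3] "often" : S
  [3,8] S\(S\N)   >
    [3,4] "that" : (S\(S\N))/NP
    [4,8] NP   >
      [4,5] "city" : NP/S
      [5,8] S   <
        [5,6] "near" : PP
        [6,8] S\PP   <
          [6,7] "which" : PP
          [7,8] "slowly" : (S\PP)\PP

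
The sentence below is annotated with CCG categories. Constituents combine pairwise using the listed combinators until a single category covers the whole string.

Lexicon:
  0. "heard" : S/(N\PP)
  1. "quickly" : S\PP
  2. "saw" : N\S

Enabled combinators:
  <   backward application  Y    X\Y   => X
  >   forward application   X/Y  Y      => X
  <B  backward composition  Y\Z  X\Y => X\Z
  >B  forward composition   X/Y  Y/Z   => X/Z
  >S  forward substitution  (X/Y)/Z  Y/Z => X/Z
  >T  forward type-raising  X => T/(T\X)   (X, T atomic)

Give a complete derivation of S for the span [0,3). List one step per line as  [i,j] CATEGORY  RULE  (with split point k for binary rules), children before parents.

[0,3] S   >
  [0,1] "heard" : S/(N\PP)
  [1,3] N\PP   <B
    [1,2] "quickly" : S\PP
    [2,3] "saw" : N\S

[0,1] S/(N\PP)  lex  "heard"
[1,2] S\PP  lex  "quickly"
[2,3] N\S  lex  "saw"
[1,3] N\PP  <B  k=2
[0,3] S  >  k=1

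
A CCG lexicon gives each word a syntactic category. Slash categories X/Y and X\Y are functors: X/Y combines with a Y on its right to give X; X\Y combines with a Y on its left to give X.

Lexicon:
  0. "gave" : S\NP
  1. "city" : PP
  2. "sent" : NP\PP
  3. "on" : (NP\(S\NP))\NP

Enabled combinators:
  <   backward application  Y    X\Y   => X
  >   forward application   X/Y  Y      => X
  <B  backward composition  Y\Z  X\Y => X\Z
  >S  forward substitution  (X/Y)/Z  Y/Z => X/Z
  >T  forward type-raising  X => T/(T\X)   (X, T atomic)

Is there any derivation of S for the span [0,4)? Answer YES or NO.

S\NP PP NP\PP (NP\(S\NP))\NP
CKY chart[0,4] = {N/(N\NP), NP, NP/(NP\NP), PP/(PP\NP), S/(S\NP)}; S ∉ chart

NO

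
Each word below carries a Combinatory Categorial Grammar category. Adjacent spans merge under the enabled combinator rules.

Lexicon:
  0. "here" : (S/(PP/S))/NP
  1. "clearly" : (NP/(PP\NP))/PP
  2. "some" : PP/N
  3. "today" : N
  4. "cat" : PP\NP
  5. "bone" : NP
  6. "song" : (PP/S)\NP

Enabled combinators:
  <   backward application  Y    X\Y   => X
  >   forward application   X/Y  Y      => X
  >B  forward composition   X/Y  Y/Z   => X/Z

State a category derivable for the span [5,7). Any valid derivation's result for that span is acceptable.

PP/S

[0,7] S   >
  [0,5] S/(PP/S)   >
    [0,1] "here" : (S/(PP/S))/NP
    [1,5] NP   >
      [1,4] NP/(PP\NP)   >
        [1,2] "clearly" : (NP/(PP\NP))/PP
        [2,4] PP   >
          [2,3] "some" : PP/N
          [3,4] "today" : N
      [4,5] "cat" : PP\NP
  [5,7] PP/S   <
    [5,6] "bone" : NP
    [6,7] "song" : (PP/S)\NP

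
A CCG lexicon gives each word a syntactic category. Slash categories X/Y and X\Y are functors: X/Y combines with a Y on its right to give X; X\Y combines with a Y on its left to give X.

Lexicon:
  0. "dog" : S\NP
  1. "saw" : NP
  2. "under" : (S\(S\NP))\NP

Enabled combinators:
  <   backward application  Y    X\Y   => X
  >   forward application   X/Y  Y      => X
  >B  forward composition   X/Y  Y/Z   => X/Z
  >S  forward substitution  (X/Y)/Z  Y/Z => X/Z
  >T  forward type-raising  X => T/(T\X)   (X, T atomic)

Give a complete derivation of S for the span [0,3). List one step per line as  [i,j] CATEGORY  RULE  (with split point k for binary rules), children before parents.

[0,1] S\NP  lex  "dog"
[1,2] NP  lex  "saw"
[2,3] (S\(S\NP))\NP  lex  "under"
[1,3] S\(S\NP)  <  k=2
[0,3] S  <  k=1

[0,3] S   <
  [0,1] "dog" : S\NP
  [1,3] S\(S\NP)   <
    [1,2] "saw" : NP
    [2,3] "under" : (S\(S\NP))\NP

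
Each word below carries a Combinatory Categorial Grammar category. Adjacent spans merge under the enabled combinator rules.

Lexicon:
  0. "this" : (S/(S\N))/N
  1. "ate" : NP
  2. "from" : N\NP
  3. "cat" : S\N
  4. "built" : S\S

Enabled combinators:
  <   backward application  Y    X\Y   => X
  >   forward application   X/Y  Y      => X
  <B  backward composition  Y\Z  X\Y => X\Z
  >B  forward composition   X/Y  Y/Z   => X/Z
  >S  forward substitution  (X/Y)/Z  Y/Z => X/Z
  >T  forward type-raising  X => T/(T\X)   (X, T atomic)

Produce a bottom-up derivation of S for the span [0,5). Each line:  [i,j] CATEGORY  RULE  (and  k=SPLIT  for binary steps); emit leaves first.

[0,5] S   >
  [0,3] S/(S\N)   >
    [0,1] "this" : (S/(S\N))/N
    [1,3] N   <
      [1,2] "ate" : NP
      [2,3] "from" : N\NP
  [3,5] S\N   <B
    [3,4] "cat" : S\N
    [4,5] "built" : S\S

[0,1] (S/(S\N))/N  lex  "this"
[1,2] NP  lex  "ate"
[2,3] N\NP  lex  "from"
[1,3] N  <  k=2
[0,3] S/(S\N)  >  k=1
[3,4] S\N  lex  "cat"
[4,5] S\S  lex  "built"
[3,5] S\N  <B  k=4
[0,5] S  >  k=3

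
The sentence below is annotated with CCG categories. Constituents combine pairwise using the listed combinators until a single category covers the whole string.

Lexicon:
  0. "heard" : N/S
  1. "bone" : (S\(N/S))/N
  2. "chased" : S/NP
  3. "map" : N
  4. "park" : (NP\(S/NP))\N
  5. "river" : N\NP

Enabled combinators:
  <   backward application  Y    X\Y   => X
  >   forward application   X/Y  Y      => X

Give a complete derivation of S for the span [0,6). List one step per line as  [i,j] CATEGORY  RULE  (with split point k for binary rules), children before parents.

[0,6] S   <
  [0,1] "heard" : N/S
  [1,6] S\(N/S)   >
    [1,2] "bone" : (S\(N/S))/N
    [2,6] N   <
      [2,5] NP   <
        [2,3] "chased" : S/NP
        [3,5] NP\(S/NP)   <
          [3,4] "map" : N
          [4,5] "park" : (NP\(S/NP))\N
      [5,6] "river" : N\NP

[0,1] N/S  lex  "heard"
[1,2] (S\(N/S))/N  lex  "bone"
[2,3] S/NP  lex  "chased"
[3,4] N  lex  "map"
[4,5] (NP\(S/NP))\N  lex  "park"
[3,5] NP\(S/NP)  <  k=4
[2,5] NP  <  k=3
[5,6] N\NP  lex  "river"
[2,6] N  <  k=5
[1,6] S\(N/S)  >  k=2
[0,6] S  <  k=1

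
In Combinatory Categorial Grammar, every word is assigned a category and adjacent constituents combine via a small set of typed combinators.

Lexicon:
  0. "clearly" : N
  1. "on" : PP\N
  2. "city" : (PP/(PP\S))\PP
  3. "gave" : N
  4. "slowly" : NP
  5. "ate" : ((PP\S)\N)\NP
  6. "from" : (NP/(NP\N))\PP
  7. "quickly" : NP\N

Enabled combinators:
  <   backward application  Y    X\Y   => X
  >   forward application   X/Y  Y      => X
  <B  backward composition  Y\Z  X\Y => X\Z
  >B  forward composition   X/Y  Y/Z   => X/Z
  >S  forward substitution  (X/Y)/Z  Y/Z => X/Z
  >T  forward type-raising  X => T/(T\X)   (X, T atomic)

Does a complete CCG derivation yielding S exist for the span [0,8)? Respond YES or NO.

NO

N PP\N (PP/(PP\S))\PP N NP ((PP\S)\N)\NP (NP/(NP\N))\PP NP\N
CKY chart[0,8] = {N/(N\NP), NP, NP/(NP\NP), PP/(PP\NP), S/(S\NP)}; S ∉ chart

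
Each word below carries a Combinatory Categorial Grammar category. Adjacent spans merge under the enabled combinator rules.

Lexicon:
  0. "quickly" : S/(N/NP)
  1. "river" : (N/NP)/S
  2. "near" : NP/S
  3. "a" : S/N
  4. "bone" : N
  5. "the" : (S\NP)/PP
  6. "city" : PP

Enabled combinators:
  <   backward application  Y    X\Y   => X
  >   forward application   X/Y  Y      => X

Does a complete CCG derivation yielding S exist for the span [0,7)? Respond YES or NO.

YES

[0,7] S   >
  [0,1] "quickly" : S/(N/NP)
  [1,7] N/NP   >
    [1,2] "river" : (N/NP)/S
    [2,7] S   <
      [2,5] NP   >
        [2,3] "near" : NP/S
        [3,5] S   >
          [3,4] "a" : S/N
          [4,5] "bone" : N
      [5,7] S\NP   >
        [5,6] "the" : (S\NP)/PP
        [6,7] "city" : PP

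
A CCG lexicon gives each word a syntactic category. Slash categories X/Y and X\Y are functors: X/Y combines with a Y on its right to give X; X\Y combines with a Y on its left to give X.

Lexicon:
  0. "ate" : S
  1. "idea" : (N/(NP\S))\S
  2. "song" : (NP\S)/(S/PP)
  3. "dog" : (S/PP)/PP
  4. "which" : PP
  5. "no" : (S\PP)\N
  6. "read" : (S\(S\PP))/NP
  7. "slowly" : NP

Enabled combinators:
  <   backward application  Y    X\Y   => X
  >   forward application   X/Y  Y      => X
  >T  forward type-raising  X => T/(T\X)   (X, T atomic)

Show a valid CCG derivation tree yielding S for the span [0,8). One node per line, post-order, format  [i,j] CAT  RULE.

[0,8] S   <
  [0,6] S\PP   <
    [0,5] N   >
      [0,2] N/(NP\S)   <
        [0,1] "ate" : S
        [1,2] "idea" : (N/(NP\S))\S
      [2,5] NP\S   >
        [2,3] "song" : (NP\S)/(S/PP)
        [3,5] S/PP   >
          [3,4] "dog" : (S/PP)/PP
          [4,5] "which" : PP
    [5,6] "no" : (S\PP)\N
  [6,8] S\(S\PP)   >
    [6,7] "read" : (S\(S\PP))/NP
    [7,8] "slowly" : NP

[0,1] S  lex  "ate"
[1,2] (N/(NP\S))\S  lex  "idea"
[0,2] N/(NP\S)  <  k=1
[2,3] (NP\S)/(S/PP)  lex  "song"
[3,4] (S/PP)/PP  lex  "dog"
[4,5] PP  lex  "which"
[3,5] S/PP  >  k=4
[2,5] NP\S  >  k=3
[0,5] N  >  k=2
[5,6] (S\PP)\N  lex  "no"
[0,6] S\PP  <  k=5
[6,7] (S\(S\PP))/NP  lex  "read"
[7,8] NP  lex  "slowly"
[6,8] S\(S\PP)  >  k=7
[0,8] S  <  k=6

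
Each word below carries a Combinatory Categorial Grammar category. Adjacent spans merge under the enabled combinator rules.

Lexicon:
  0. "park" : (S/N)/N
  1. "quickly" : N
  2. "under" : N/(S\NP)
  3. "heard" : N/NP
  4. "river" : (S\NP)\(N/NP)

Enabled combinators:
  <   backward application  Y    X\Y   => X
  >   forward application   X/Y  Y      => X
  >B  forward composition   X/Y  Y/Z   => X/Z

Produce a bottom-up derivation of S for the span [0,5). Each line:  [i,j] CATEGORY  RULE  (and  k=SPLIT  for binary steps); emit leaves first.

[0,1] (S/N)/N  lex  "park"
[1,2] N  lex  "quickly"
[0,2] S/N  >  k=1
[2,3] N/(S\NP)  lex  "under"
[3,4] N/NP  lex  "heard"
[4,5] (S\NP)\(N/NP)  lex  "river"
[3,5] S\NP  <  k=4
[2,5] N  >  k=3
[0,5] S  >  k=2

[0,5] S   >
  [0,2] S/N   >
    [0,1] "park" : (S/N)/N
    [1,2] "quickly" : N
  [2,5] N   >
    [2,3] "under" : N/(S\NP)
    [3,5] S\NP   <
      [3,4] "heard" : N/NP
      [4,5] "river" : (S\NP)\(N/NP)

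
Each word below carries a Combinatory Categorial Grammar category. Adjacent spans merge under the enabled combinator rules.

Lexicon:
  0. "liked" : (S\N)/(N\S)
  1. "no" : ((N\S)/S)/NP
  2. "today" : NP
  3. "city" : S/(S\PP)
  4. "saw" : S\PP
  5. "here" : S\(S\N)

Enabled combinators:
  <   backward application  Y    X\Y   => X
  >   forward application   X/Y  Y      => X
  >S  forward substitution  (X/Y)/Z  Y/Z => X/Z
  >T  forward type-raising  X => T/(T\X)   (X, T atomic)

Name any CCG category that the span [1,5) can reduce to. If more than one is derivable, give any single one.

[0,6] S   <
  [0,5] S\N   >
    [0,1] "liked" : (S\N)/(N\S)
    [1,5] N\S   >
      [1,3] (N\S)/S   >
        [1,2] "no" : ((N\S)/S)/NP
        [2,3] "today" : NP
      [3,5] S   >
        [3,4] "city" : S/(S\PP)
        [4,5] "saw" : S\PP
  [5,6] "here" : S\(S\N)

N\S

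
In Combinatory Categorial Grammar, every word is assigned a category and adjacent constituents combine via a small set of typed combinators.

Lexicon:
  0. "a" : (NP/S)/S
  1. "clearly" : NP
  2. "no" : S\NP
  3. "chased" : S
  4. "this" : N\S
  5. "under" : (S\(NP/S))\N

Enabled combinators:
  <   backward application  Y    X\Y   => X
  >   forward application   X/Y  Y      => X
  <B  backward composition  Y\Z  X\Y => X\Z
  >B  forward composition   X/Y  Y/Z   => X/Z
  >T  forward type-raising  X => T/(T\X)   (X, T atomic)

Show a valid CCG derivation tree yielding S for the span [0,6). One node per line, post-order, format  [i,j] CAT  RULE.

[0,6] S   <
  [0,3] NP/S   >
    [0,1] "a" : (NP/S)/S
    [1,3] S   <
      [1,2] "clearly" : NP
      [2,3] "no" : S\NP
  [3,6] S\(NP/S)   <
    [3,5] N   >
      [3,4] N/(N\S)   >T
        [3,4] "chased" : S
      [4,5] "this" : N\S
    [5,6] "under" : (S\(NP/S))\N

[0,1] (NP/S)/S  lex  "a"
[1,2] NP  lex  "clearly"
[2,3] S\NP  lex  "no"
[1,3] S  <  k=2
[0,3] NP/S  >  k=1
[3,4] S  lex  "chased"
[3,4] N/(N\S)  >T
[4,5] N\S  lex  "this"
[3,5] N  >  k=4
[5,6] (S\(NP/S))\N  lex  "under"
[3,6] S\(NP/S)  <  k=5
[0,6] S  <  k=3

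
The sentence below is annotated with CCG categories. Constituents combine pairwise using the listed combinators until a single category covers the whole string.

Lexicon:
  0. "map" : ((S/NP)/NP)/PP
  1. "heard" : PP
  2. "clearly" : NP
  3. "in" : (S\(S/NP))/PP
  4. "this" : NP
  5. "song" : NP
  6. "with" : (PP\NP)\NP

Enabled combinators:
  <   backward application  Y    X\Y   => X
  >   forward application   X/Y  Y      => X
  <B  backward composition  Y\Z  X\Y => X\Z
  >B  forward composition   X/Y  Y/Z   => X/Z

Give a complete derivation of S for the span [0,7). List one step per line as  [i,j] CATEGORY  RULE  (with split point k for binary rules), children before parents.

[0,1] ((S/NP)/NP)/PP  lex  "map"
[1,2] PP  lex  "heard"
[0,2] (S/NP)/NP  >  k=1
[2,3] NP  lex  "clearly"
[0,3] S/NP  >  k=2
[3,4] (S\(S/NP))/PP  lex  "in"
[4,5] NP  lex  "this"
[5,6] NP  lex  "song"
[6,7] (PP\NP)\NP  lex  "with"
[5,7] PP\NP  <  k=6
[4,7] PP  <  k=5
[3,7] S\(S/NP)  >  k=4
[0,7] S  <  k=3

[0,7] S   <
  [0,3] S/NP   >
    [0,2] (S/NP)/NP   >
      [0,1] "map" : ((S/NP)/NP)/PP
      [1,2] "heard" : PP
    [2,3] "clearly" : NP
  [3,7] S\(S/NP)   >
    [3,4] "in" : (S\(S/NP))/PP
    [4,7] PP   <
      [4,5] "this" : NP
      [5,7] PP\NP   <
        [5,6] "song" : NP
        [6,7] "with" : (PP\NP)\NP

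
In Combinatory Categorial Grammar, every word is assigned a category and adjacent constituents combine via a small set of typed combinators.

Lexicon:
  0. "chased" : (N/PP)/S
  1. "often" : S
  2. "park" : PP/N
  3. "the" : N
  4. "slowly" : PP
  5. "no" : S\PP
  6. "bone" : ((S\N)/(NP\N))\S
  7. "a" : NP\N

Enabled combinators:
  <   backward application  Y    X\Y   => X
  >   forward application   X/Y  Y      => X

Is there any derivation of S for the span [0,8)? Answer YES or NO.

YES

[0,8] S   <
  [0,4] N   >
    [0,2] N/PP   >
      [0,1] "chased" : (N/PP)/S
      [1,2] "often" : S
    [2,4] PP   >
      [2,3] "park" : PP/N
      [3,4] "the" : N
  [4,8] S\N   >
    [4,7] (S\N)/(NP\N)   <
      [4,6] S   <
        [4,5] "slowly" : PP
        [5,6] "no" : S\PP
      [6,7] "bone" : ((S\N)/(NP\N))\S
    [7,8] "a" : NP\N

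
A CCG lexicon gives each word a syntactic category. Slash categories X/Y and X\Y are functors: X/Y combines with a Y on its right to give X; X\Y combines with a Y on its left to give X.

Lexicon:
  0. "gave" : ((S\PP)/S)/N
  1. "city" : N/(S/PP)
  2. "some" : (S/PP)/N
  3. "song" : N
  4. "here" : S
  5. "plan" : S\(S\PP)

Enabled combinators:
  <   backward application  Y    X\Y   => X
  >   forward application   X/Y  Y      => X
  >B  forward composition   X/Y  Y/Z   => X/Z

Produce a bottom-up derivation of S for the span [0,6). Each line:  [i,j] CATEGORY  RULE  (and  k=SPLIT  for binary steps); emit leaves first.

[0,6] S   <
  [0,5] S\PP   >
    [0,4] (S\PP)/S   >
      [0,1] "gave" : ((S\PP)/S)/N
      [1,4] N   >
        [1,2] "city" : N/(S/PP)
        [2,4] S/PP   >
          [2,3] "some" : (S/PP)/N
          [3,4] "song" : N
    [4,5] "here" : S
  [5,6] "plan" : S\(S\PP)

[0,1] ((S\PP)/S)/N  lex  "gave"
[1,2] N/(S/PP)  lex  "city"
[2,3] (S/PP)/N  lex  "some"
[3,4] N  lex  "song"
[2,4] S/PP  >  k=3
[1,4] N  >  k=2
[0,4] (S\PP)/S  >  k=1
[4,5] S  lex  "here"
[0,5] S\PP  >  k=4
[5,6] S\(S\PP)  lex  "plan"
[0,6] S  <  k=5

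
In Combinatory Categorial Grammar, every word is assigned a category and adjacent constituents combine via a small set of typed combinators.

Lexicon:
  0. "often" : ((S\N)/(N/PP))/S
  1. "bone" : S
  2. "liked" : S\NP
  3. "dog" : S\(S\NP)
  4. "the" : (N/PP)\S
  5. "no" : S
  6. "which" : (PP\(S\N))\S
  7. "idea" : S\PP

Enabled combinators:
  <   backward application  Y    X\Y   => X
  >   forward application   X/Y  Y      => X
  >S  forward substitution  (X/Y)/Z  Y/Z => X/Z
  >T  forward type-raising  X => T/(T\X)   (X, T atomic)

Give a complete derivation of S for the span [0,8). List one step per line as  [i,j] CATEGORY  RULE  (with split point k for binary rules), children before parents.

[0,8] S   <
  [0,7] PP   <
    [0,5] S\N   >
      [0,2] (S\N)/(N/PP)   >
        [0,1] "often" : ((S\N)/(N/PP))/S
        [1,2] "bone" : S
      [2,5] N/PP   <
        [2,4] S   <
          [2,3] "liked" : S\NP
          [3,4] "dog" : S\(S\NP)
        [4,5] "the" : (N/PP)\S
    [5,7] PP\(S\N)   <
      [5,6] "no" : S
      [6,7] "which" : (PP\(S\N))\S
  [7,8] "idea" : S\PP

[0,1] ((S\N)/(N/PP))/S  lex  "often"
[1,2] S  lex  "bone"
[0,2] (S\N)/(N/PP)  >  k=1
[2,3] S\NP  lex  "liked"
[3,4] S\(S\NP)  lex  "dog"
[2,4] S  <  k=3
[4,5] (N/PP)\S  lex  "the"
[2,5] N/PP  <  k=4
[0,5] S\N  >  k=2
[5,6] S  lex  "no"
[6,7] (PP\(S\N))\S  lex  "which"
[5,7] PP\(S\N)  <  k=6
[0,7] PP  <  k=5
[7,8] S\PP  lex  "idea"
[0,8] S  <  k=7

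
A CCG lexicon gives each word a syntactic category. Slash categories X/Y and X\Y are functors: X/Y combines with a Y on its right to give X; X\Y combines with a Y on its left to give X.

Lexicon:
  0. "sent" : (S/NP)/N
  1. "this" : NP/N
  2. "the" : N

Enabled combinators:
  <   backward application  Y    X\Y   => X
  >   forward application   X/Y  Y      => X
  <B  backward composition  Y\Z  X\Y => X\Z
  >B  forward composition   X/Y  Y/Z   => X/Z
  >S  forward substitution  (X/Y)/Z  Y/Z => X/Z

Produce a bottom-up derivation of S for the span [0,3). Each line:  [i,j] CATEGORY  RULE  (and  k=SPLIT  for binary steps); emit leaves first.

[0,1] (S/NP)/N  lex  "sent"
[1,2] NP/N  lex  "this"
[0,2] S/N  >S  k=1
[2,3] N  lex  "the"
[0,3] S  >  k=2

[0,3] S   >
  [0,2] S/N   >S
    [0,1] "sent" : (S/NP)/N
    [1,2] "this" : NP/N
  [2,3] "the" : N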